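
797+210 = 1007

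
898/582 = 449/291 =1.54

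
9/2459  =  9/2459 =0.00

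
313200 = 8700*36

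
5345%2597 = 151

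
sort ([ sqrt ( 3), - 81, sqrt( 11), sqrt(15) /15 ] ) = [ - 81,sqrt(15)/15, sqrt( 3),sqrt( 11)] 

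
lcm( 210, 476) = 7140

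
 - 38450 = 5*(-7690)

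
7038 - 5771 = 1267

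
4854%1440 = 534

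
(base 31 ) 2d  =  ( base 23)36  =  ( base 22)39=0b1001011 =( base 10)75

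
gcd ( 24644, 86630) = 2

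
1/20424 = 1/20424 =0.00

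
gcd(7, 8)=1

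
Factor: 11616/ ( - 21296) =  - 2^1*  3^1  *  11^(  -  1) = - 6/11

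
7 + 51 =58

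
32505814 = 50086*649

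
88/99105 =88/99105 = 0.00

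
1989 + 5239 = 7228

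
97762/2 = 48881  =  48881.00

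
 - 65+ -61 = - 126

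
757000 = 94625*8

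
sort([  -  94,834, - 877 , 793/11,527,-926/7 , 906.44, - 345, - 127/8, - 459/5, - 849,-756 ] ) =[ - 877,-849, - 756,-345,-926/7, - 94, - 459/5, - 127/8, 793/11,527,834,906.44] 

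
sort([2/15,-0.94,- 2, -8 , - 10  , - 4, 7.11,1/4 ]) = [-10,-8, - 4,-2, - 0.94, 2/15, 1/4  ,  7.11]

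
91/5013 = 91/5013 =0.02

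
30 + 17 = 47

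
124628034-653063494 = - 528435460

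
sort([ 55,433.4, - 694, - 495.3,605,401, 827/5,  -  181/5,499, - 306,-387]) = [ - 694, - 495.3,-387, -306, - 181/5,55,827/5,401, 433.4,499 , 605] 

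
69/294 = 23/98 = 0.23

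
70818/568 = 124 + 193/284 = 124.68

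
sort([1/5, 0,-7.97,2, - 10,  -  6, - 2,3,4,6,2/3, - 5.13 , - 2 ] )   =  [ - 10, - 7.97, -6, - 5.13, - 2,-2,  0 , 1/5, 2/3,2, 3,  4,6]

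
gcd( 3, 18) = 3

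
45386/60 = 756 + 13/30 = 756.43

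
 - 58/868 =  - 1+405/434  =  - 0.07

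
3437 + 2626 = 6063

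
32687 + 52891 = 85578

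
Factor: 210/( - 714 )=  - 5^1*17^(- 1 )  =  - 5/17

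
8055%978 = 231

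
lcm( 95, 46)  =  4370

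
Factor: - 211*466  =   - 2^1 * 211^1*233^1  =  - 98326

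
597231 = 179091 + 418140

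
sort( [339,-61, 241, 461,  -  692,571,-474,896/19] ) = [ - 692, - 474,- 61,896/19, 241,339,461,571]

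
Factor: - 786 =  - 2^1*3^1*131^1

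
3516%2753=763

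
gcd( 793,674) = 1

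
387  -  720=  - 333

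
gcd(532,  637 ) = 7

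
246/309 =82/103 = 0.80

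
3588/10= 358 + 4/5 = 358.80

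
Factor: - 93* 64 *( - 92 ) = 2^8*3^1* 23^1 * 31^1=547584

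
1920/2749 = 1920/2749 = 0.70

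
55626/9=6180  +  2/3 = 6180.67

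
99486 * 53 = 5272758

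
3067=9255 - 6188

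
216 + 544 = 760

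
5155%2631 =2524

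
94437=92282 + 2155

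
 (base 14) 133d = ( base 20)897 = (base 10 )3387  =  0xd3b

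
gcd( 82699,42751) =1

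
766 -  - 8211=8977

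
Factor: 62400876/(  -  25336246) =-2^1*3^1*13^( - 1 )*97^1*127^( -1 )*7673^ ( -1)*53609^1 = -  31200438/12668123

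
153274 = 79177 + 74097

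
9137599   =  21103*433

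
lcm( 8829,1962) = 17658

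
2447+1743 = 4190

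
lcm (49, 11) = 539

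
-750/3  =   - 250 = -250.00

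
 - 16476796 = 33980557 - 50457353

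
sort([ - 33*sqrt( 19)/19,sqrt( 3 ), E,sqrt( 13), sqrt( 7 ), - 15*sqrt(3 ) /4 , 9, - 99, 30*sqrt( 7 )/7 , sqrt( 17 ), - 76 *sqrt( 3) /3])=[ - 99, - 76*sqrt( 3)/3, - 33*sqrt( 19) /19, - 15*sqrt( 3 ) /4,sqrt( 3 ), sqrt( 7 ),E,  sqrt(13 ) , sqrt (17), 9,30*sqrt( 7) /7]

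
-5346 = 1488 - 6834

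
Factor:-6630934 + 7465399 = 3^1*5^1*55631^1  =  834465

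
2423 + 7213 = 9636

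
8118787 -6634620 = 1484167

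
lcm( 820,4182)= 41820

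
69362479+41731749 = 111094228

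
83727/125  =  83727/125 = 669.82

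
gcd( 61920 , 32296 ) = 8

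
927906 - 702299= 225607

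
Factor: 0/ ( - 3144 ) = 0^1 =0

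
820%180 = 100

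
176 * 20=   3520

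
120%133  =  120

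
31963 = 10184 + 21779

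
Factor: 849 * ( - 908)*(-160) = 123342720= 2^7 * 3^1*5^1 * 227^1*283^1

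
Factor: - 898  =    -  2^1*449^1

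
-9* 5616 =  - 50544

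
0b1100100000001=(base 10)6401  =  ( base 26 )9C5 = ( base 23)c27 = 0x1901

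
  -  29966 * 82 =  - 2457212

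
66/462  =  1/7 = 0.14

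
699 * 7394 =5168406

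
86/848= 43/424  =  0.10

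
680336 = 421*1616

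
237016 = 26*9116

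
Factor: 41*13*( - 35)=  - 5^1*7^1*13^1*41^1 = -18655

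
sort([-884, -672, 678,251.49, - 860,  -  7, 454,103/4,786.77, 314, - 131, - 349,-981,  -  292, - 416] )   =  [-981,-884, - 860, - 672,-416, - 349, - 292,-131,  -  7, 103/4, 251.49,  314,454, 678 , 786.77 ]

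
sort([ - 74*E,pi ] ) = [-74*E,pi ]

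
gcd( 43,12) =1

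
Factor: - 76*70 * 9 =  - 2^3*3^2*5^1*7^1*19^1  =  - 47880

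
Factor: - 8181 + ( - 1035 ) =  - 2^10*3^2 =-9216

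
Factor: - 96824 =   -  2^3*7^2*13^1*19^1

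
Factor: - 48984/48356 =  - 78/77 = - 2^1*3^1*7^( - 1 )*11^(-1)*13^1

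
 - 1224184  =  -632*1937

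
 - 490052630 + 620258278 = 130205648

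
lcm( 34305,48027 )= 240135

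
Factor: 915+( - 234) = 681 = 3^1*227^1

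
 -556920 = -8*69615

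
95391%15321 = 3465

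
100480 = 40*2512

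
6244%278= 128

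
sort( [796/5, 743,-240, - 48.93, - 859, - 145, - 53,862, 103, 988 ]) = [ - 859, - 240, - 145, - 53, - 48.93, 103,796/5,743,862, 988] 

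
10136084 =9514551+621533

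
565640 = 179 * 3160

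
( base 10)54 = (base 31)1n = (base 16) 36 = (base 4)312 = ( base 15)39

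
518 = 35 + 483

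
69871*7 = 489097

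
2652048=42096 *63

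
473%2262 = 473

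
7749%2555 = 84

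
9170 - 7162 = 2008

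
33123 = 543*61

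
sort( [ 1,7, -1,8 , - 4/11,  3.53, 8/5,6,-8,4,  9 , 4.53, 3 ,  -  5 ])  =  [ - 8, - 5 ,-1,- 4/11,  1,  8/5,  3,3.53,4,  4.53,6  ,  7, 8, 9]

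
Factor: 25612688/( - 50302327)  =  -2^4*29^( - 1) *67^( - 1) * 25889^(-1 )*1600793^1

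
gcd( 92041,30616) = 1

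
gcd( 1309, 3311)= 77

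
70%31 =8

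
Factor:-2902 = -2^1*1451^1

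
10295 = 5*2059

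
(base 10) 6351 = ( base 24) b0f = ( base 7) 24342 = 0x18cf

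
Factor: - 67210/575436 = - 33605/287718 = -2^( - 1 )*3^( - 1 ) *5^1 * 11^1*13^1*47^1*79^(- 1 ) * 607^( - 1) 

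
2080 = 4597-2517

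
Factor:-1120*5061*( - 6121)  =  2^5 * 3^1*5^1*7^2*241^1*6121^1 = 34695786720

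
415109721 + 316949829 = 732059550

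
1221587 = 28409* 43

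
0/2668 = 0 = 0.00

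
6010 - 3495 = 2515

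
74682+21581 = 96263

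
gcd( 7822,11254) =2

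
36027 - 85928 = -49901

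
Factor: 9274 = 2^1*4637^1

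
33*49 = 1617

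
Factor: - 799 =-17^1*47^1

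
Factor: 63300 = 2^2*3^1*5^2*211^1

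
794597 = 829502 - 34905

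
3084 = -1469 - -4553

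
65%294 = 65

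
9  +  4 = 13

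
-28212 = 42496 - 70708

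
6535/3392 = 1 + 3143/3392  =  1.93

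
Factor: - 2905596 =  - 2^2*3^2*43^1*1877^1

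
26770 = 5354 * 5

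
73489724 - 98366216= - 24876492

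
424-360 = 64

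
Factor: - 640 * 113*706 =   -  2^8*5^1 * 113^1*353^1 = -51057920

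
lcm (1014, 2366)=7098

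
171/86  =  171/86 = 1.99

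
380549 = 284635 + 95914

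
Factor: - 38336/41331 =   -  2^6*3^( - 1)*23^(-1)  =  - 64/69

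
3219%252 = 195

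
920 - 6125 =  -  5205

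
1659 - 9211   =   - 7552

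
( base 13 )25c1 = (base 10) 5396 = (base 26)7pe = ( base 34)4MO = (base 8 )12424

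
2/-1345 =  - 2/1345 = - 0.00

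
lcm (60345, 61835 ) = 5008635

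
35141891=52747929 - 17606038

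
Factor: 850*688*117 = 68421600  =  2^5*3^2*5^2* 13^1 * 17^1 * 43^1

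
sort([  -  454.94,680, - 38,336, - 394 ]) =[  -  454.94, - 394,-38 , 336, 680] 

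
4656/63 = 1552/21 = 73.90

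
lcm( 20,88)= 440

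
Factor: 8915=5^1*1783^1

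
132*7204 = 950928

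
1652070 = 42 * 39335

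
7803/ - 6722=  - 7803/6722=-1.16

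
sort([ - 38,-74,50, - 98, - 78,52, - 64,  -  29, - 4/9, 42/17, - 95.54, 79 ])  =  [-98, - 95.54, -78, - 74, - 64, - 38,-29, - 4/9, 42/17, 50,52,79] 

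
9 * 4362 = 39258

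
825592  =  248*3329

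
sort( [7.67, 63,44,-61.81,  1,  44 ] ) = [-61.81,1, 7.67 , 44,44 , 63 ]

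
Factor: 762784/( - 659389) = -2^5 *11^2*197^1 * 727^( - 1 ) * 907^( - 1) 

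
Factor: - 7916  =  -2^2 * 1979^1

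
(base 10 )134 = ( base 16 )86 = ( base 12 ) b2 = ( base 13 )A4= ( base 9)158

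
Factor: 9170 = 2^1*5^1*7^1*131^1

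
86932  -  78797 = 8135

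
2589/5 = 517 + 4/5 = 517.80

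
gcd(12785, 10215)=5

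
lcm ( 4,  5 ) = 20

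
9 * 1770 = 15930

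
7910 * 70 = 553700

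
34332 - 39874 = - 5542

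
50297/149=50297/149 = 337.56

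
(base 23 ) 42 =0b1011110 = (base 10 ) 94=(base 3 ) 10111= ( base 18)54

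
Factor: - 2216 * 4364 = -2^5*277^1*1091^1 =- 9670624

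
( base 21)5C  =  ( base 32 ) 3l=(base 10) 117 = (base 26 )4d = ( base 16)75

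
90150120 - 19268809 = 70881311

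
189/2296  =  27/328 = 0.08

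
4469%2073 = 323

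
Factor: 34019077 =1699^1*20023^1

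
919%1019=919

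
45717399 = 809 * 56511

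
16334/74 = 8167/37  =  220.73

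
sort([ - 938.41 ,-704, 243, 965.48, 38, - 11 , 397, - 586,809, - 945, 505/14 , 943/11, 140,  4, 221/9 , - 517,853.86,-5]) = [ - 945,-938.41,  -  704, -586, - 517, - 11, - 5, 4 , 221/9, 505/14,38, 943/11, 140,243,397, 809 , 853.86, 965.48]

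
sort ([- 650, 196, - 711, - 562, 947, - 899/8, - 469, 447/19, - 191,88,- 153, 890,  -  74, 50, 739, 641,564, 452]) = [ - 711, - 650, - 562,-469,-191,  -  153,-899/8,-74, 447/19 , 50 , 88, 196, 452, 564, 641,739, 890,947]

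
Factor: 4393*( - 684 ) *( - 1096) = 3293273952= 2^5*3^2 * 19^1*23^1  *137^1*191^1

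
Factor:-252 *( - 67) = 16884 = 2^2*3^2 * 7^1*67^1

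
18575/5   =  3715 = 3715.00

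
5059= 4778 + 281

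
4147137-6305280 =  - 2158143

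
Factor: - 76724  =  - 2^2*19181^1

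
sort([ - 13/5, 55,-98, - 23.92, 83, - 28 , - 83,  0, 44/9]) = [ - 98,- 83,  -  28, - 23.92, - 13/5, 0, 44/9,55, 83 ]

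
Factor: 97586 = 2^1*59^1 * 827^1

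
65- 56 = 9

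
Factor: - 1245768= - 2^3*3^1*51907^1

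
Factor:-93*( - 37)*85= 3^1*5^1*17^1*31^1*37^1 =292485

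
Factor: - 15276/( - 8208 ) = 2^(-2)*3^ (-2)*67^1 = 67/36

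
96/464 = 6/29 =0.21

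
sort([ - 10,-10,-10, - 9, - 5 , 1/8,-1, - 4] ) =[ - 10,-10, - 10,- 9,-5 ,-4,-1,1/8]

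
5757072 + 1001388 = 6758460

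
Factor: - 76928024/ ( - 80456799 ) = 2^3*3^( -1 )*419^(- 1 )*64007^( - 1 )*9616003^1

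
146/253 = 146/253 = 0.58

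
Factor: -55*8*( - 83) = 36520=2^3*5^1*11^1 * 83^1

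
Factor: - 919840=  - 2^5*5^1*5749^1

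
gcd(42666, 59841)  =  3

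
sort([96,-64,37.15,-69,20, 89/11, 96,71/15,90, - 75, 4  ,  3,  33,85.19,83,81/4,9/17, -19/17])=[ - 75,-69, - 64, - 19/17, 9/17,3, 4, 71/15, 89/11,20,  81/4,33, 37.15, 83, 85.19, 90, 96,  96]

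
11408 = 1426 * 8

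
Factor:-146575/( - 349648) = 2^( - 4)*5^2*11^1*41^( - 1) = 275/656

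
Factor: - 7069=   -7069^1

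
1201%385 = 46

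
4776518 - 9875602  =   - 5099084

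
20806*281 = 5846486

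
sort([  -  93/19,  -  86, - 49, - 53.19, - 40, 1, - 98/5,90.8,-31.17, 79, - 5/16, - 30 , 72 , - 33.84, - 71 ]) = [-86,  -  71, - 53.19,-49, - 40 , - 33.84, - 31.17,- 30, - 98/5, - 93/19, - 5/16  ,  1,72, 79,90.8] 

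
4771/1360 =4771/1360 =3.51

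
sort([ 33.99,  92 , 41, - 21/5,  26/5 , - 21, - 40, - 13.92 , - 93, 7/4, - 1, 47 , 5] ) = [ - 93,-40, - 21, - 13.92, - 21/5, - 1,7/4,  5, 26/5,33.99, 41,47, 92] 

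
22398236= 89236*251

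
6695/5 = 1339=1339.00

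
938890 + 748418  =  1687308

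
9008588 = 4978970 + 4029618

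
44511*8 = 356088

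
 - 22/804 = - 1 + 391/402= - 0.03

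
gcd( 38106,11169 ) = 657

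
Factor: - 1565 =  - 5^1*313^1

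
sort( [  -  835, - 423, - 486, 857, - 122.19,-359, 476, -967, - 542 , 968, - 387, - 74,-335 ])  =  [ - 967, - 835, - 542, - 486 ,- 423, - 387, - 359, - 335, - 122.19, - 74,  476, 857, 968 ]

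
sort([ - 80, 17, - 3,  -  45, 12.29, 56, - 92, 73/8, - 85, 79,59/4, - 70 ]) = [ - 92,  -  85, - 80, - 70, - 45, - 3, 73/8, 12.29,59/4, 17, 56, 79 ]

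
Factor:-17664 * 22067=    - 2^8*3^1*  23^1*22067^1 =-389791488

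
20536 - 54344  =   - 33808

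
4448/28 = 1112/7 = 158.86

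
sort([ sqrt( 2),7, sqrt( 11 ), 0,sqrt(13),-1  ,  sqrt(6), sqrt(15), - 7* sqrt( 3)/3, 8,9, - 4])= [ - 7*sqrt(3)/3,-4, - 1, 0, sqrt(2), sqrt(6), sqrt( 11),sqrt(13), sqrt( 15),7, 8, 9] 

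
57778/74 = 780+ 29/37= 780.78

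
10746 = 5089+5657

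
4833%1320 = 873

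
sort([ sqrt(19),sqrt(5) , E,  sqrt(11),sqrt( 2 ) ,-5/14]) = [ - 5/14,  sqrt(2), sqrt(5), E,sqrt ( 11 ),sqrt( 19)]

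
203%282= 203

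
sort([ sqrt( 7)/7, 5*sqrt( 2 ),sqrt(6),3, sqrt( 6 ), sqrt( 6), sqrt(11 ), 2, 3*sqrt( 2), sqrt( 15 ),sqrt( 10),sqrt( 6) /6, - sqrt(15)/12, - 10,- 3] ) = [ - 10, - 3,- sqrt(15 ) /12, sqrt( 7) /7, sqrt( 6)/6, 2, sqrt( 6),sqrt( 6 ), sqrt( 6), 3,  sqrt(10), sqrt( 11 ),sqrt ( 15), 3 * sqrt( 2 ), 5*sqrt (2) ]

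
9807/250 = 39 + 57/250 = 39.23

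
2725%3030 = 2725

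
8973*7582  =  68033286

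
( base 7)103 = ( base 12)44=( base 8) 64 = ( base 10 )52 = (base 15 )37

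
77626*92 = 7141592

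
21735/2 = 21735/2 = 10867.50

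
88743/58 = 88743/58= 1530.05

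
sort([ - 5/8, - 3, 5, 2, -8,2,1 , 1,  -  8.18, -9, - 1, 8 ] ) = [ - 9, - 8.18,-8, -3, - 1,-5/8, 1, 1, 2,2,  5, 8 ]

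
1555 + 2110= 3665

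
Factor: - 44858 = -2^1* 11^1 * 2039^1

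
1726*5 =8630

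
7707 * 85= 655095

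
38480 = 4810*8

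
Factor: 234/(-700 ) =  - 2^ (-1 )*3^2*5^ ( - 2)*7^(-1 )*13^1 = - 117/350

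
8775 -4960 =3815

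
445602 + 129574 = 575176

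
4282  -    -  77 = 4359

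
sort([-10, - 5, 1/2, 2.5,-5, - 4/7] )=[ - 10, - 5,-5, - 4/7, 1/2,2.5] 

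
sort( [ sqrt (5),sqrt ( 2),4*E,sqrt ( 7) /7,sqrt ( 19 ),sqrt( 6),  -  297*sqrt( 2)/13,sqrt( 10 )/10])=[ - 297 * sqrt( 2 )/13,sqrt( 10 ) /10,  sqrt(7 ) /7,sqrt( 2 ), sqrt( 5), sqrt( 6), sqrt( 19 ),  4*E] 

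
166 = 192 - 26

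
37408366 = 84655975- 47247609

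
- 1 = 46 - 47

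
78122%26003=113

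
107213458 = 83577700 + 23635758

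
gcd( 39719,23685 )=1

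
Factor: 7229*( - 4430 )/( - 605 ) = 2^1* 11^( - 2 )*443^1*7229^1 = 6404894/121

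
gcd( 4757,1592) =1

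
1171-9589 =- 8418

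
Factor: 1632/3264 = 1/2 = 2^(-1 ) 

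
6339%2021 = 276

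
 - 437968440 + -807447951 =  - 1245416391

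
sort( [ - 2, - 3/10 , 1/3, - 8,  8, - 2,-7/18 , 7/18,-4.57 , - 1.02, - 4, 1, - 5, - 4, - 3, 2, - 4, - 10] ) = [ - 10, - 8, - 5, - 4.57, - 4, - 4, - 4, - 3, - 2, - 2,-1.02, - 7/18, - 3/10, 1/3, 7/18, 1,2 , 8 ]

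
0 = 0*71050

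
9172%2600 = 1372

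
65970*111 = 7322670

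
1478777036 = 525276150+953500886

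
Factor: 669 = 3^1 * 223^1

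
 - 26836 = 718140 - 744976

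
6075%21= 6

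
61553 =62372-819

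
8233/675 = 12+133/675  =  12.20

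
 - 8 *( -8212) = 65696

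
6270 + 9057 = 15327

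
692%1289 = 692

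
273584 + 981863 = 1255447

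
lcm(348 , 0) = 0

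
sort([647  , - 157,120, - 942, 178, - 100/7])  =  [ - 942, - 157, - 100/7,120, 178,647 ]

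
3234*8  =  25872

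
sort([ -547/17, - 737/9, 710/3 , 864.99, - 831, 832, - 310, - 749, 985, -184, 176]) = [ - 831, - 749,-310, - 184, - 737/9 , - 547/17,176,710/3, 832  ,  864.99, 985]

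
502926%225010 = 52906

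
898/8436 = 449/4218 = 0.11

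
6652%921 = 205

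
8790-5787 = 3003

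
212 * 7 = 1484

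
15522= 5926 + 9596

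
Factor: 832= 2^6 *13^1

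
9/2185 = 9/2185=0.00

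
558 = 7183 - 6625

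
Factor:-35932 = -2^2 * 13^1*691^1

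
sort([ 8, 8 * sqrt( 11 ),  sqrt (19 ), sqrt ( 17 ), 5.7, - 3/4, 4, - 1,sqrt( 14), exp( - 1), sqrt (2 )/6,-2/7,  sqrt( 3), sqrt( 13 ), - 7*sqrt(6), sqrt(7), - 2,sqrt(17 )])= [ - 7*sqrt( 6 ), - 2,-1, - 3/4, - 2/7,sqrt(2 ) /6, exp( - 1 ) , sqrt( 3) , sqrt (7),sqrt(13 ),sqrt( 14), 4,sqrt (17), sqrt( 17 ), sqrt( 19 ) , 5.7, 8,8*sqrt( 11 )]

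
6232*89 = 554648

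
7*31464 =220248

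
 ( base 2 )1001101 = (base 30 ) 2h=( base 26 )2P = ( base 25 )32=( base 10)77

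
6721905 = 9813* 685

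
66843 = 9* 7427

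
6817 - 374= 6443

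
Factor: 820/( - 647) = -2^2*5^1*41^1*647^( - 1)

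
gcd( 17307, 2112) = 3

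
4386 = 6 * 731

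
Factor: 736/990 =368/495=2^4*3^( - 2 )*5^( - 1 )*11^ ( - 1 )*23^1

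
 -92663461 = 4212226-96875687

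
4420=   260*17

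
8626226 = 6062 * 1423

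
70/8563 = 70/8563 = 0.01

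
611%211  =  189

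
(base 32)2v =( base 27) 3e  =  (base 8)137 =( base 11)87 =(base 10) 95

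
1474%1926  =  1474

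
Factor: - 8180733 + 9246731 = 2^1 * 532999^1 = 1065998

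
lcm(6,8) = 24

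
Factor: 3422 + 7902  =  2^2*19^1*149^1 = 11324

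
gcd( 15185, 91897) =1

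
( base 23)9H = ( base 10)224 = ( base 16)E0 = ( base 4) 3200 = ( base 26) 8g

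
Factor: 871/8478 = 2^ ( - 1)*3^( - 3 )*13^1*67^1*157^( - 1)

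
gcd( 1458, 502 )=2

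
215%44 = 39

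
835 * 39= 32565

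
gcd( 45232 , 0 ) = 45232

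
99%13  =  8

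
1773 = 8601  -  6828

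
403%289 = 114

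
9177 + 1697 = 10874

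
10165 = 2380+7785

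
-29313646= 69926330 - 99239976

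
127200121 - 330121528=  - 202921407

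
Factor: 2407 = 29^1*83^1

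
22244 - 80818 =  - 58574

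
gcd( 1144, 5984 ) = 88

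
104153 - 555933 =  - 451780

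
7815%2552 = 159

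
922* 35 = 32270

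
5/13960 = 1/2792 = 0.00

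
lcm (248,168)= 5208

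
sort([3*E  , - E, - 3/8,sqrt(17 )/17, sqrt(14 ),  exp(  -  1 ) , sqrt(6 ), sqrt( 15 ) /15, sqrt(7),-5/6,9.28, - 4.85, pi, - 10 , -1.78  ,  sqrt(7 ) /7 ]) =[ - 10, - 4.85,-E, - 1.78 ,  -  5/6, - 3/8, sqrt(17 ) /17, sqrt(15 )/15, exp( -1 ), sqrt( 7 )/7,  sqrt ( 6 ),sqrt(7 ), pi, sqrt( 14 ),3*E,9.28]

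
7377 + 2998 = 10375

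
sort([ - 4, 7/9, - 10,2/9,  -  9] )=[ - 10,-9, - 4, 2/9,7/9 ] 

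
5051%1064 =795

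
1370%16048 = 1370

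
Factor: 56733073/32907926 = 2^( - 1 ) * 31^ ( - 1)*83^1 * 167^1*4093^1*530773^( - 1)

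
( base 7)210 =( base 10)105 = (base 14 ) 77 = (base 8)151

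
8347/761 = 10  +  737/761 = 10.97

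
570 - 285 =285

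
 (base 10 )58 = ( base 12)4A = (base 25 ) 28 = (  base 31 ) 1r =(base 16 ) 3A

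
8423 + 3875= 12298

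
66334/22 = 3015+2/11= 3015.18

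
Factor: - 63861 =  - 3^1*7^1*3041^1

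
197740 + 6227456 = 6425196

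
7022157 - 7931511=-909354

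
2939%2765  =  174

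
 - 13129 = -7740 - 5389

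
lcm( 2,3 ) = 6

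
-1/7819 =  - 1/7819 = -0.00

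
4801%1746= 1309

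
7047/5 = 1409+2/5 = 1409.40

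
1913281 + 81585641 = 83498922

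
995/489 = 995/489 = 2.03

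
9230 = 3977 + 5253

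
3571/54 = 3571/54 = 66.13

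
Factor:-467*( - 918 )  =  2^1*3^3*17^1*467^1 = 428706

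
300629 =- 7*( - 42947)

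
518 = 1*518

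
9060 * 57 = 516420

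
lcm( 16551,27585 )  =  82755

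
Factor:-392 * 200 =-78400=-  2^6 * 5^2*7^2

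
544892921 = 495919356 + 48973565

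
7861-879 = 6982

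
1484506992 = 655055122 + 829451870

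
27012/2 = 13506=13506.00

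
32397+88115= 120512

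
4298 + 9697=13995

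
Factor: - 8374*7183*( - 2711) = 163067848262=2^1*11^1*53^1*79^1 *653^1*2711^1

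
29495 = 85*347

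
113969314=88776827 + 25192487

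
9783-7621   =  2162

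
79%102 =79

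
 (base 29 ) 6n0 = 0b1011001010001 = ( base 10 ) 5713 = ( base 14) 2121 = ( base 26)8bj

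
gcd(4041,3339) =9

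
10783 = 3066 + 7717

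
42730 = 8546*5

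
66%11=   0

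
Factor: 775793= 67^1 *11579^1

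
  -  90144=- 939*96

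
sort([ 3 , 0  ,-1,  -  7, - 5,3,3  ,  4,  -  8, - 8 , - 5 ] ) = [ - 8, - 8, - 7, - 5, - 5, - 1, 0, 3, 3, 3, 4]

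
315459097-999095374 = - 683636277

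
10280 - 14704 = - 4424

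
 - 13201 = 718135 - 731336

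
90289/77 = 1172 + 45/77  =  1172.58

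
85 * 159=13515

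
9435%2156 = 811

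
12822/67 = 191 + 25/67 =191.37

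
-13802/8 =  - 6901/4 = -1725.25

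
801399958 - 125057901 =676342057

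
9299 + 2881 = 12180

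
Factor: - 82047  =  - 3^1 * 7^1*3907^1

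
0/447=0  =  0.00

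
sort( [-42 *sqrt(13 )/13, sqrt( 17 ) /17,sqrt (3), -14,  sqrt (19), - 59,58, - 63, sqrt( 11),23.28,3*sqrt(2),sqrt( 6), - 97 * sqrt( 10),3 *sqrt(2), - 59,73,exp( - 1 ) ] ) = [- 97*sqrt(10 ), -63, - 59, - 59 , - 14,-42*sqrt(13)/13 , sqrt( 17 )/17, exp( - 1), sqrt(3 ),sqrt(6 ),sqrt(11 )  ,  3*sqrt(2),3 * sqrt (2) , sqrt (19) , 23.28, 58,73 ] 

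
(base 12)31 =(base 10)37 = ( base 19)1i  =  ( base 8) 45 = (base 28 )19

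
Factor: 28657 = 28657^1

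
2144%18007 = 2144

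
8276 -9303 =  - 1027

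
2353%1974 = 379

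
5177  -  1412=3765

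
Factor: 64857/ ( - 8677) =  - 3^1*13^1*1663^1*8677^( - 1 ) 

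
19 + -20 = - 1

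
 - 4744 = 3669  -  8413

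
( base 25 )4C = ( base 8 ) 160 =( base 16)70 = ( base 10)112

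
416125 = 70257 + 345868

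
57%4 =1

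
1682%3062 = 1682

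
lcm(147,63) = 441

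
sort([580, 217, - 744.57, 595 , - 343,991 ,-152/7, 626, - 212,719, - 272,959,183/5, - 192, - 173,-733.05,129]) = [ - 744.57, - 733.05, - 343, - 272, - 212, - 192 , - 173, - 152/7,183/5,129,217 , 580,  595,626 , 719, 959, 991]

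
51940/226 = 25970/113 = 229.82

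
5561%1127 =1053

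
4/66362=2/33181   =  0.00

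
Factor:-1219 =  - 23^1 * 53^1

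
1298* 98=127204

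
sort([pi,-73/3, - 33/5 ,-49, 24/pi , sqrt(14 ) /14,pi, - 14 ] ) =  [-49,- 73/3, - 14,-33/5  ,  sqrt( 14 )/14,pi,  pi, 24/pi ] 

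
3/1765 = 3/1765 = 0.00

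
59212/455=59212/455  =  130.14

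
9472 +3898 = 13370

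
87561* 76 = 6654636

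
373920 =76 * 4920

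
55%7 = 6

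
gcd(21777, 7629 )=3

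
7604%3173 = 1258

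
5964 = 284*21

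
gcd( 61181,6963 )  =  1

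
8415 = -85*( - 99)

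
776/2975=776/2975= 0.26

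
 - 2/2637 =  - 1+2635/2637=-0.00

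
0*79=0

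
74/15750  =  37/7875 = 0.00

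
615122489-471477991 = 143644498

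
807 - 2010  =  - 1203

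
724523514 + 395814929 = 1120338443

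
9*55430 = 498870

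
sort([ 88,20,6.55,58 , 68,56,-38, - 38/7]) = [ - 38, - 38/7, 6.55, 20,56,58, 68,88 ]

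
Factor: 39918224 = 2^4 * 2494889^1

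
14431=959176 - 944745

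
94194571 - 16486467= 77708104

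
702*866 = 607932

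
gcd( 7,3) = 1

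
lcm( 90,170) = 1530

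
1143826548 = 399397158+744429390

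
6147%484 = 339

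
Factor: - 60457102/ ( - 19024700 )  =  2^ ( - 1)*5^( - 2 )*17^( - 1) * 19^(  -  2 )*31^(  -  1) * 30228551^1 = 30228551/9512350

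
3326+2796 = 6122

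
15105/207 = 72  +  67/69 = 72.97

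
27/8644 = 27/8644 = 0.00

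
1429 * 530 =757370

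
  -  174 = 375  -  549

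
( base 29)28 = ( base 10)66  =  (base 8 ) 102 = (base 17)3f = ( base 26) 2E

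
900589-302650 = 597939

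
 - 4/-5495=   4/5495 = 0.00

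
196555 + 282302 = 478857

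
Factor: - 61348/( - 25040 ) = 49/20 = 2^( - 2)*5^(-1 )*7^2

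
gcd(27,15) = 3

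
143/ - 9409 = - 1 + 9266/9409 = - 0.02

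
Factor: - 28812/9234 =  - 4802/1539 = - 2^1 *3^( -4 )*7^4 * 19^( - 1)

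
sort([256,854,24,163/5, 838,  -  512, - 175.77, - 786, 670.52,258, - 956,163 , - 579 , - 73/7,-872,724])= [ - 956, - 872,- 786, - 579, - 512, - 175.77, - 73/7,24, 163/5, 163, 256 , 258,670.52, 724,838, 854]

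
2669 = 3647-978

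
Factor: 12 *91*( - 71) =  - 2^2 * 3^1* 7^1* 13^1 * 71^1 = - 77532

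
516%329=187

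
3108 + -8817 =-5709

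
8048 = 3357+4691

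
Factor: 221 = 13^1*17^1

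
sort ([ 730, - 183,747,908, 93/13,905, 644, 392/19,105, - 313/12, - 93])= [- 183, - 93,-313/12, 93/13,  392/19,105, 644,730, 747, 905,908 ] 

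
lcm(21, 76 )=1596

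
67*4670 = 312890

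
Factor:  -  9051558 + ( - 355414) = - 9406972=- 2^2*2351743^1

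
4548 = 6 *758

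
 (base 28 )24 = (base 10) 60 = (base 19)33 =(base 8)74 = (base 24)2C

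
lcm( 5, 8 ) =40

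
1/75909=1/75909 =0.00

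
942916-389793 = 553123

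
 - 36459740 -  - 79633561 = 43173821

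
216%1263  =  216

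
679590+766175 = 1445765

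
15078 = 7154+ 7924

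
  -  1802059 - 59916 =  - 1861975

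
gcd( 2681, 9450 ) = 7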